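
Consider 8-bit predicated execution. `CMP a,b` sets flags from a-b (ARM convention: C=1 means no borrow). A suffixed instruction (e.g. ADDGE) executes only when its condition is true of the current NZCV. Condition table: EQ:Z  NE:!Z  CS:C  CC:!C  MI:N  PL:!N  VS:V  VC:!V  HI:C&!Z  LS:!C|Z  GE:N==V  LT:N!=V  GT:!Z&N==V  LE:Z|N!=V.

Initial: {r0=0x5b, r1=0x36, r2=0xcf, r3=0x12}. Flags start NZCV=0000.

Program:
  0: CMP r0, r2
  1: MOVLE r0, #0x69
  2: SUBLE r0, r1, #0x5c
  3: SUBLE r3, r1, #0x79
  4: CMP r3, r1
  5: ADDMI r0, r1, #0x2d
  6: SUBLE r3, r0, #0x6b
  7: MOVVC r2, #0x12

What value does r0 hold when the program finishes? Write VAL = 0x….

0: ✓ CMP  NZCV=1001
1: · MOVLE
2: · SUBLE
3: · SUBLE
4: ✓ CMP  NZCV=1000
5: ✓ ADDMI  r0←0x63
6: ✓ SUBLE  r3←0xf8
7: ✓ MOVVC  r2←0x12

VAL = 0x63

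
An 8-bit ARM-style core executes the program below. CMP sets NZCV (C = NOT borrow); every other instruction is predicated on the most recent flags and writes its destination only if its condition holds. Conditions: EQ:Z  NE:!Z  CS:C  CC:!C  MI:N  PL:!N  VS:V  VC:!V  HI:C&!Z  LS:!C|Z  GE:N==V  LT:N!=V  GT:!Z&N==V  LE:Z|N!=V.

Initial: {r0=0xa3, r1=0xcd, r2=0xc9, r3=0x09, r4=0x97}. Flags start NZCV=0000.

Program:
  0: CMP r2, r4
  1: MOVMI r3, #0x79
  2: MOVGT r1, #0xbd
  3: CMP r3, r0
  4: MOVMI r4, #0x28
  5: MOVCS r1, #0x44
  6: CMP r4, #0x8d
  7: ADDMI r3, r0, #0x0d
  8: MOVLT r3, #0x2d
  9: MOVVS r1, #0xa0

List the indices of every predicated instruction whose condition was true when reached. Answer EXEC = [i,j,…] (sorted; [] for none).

0: ✓ CMP  NZCV=0010
1: · MOVMI
2: ✓ MOVGT  r1←0xbd
3: ✓ CMP  NZCV=0000
4: · MOVMI
5: · MOVCS
6: ✓ CMP  NZCV=0010
7: · ADDMI
8: · MOVLT
9: · MOVVS

EXEC = [2]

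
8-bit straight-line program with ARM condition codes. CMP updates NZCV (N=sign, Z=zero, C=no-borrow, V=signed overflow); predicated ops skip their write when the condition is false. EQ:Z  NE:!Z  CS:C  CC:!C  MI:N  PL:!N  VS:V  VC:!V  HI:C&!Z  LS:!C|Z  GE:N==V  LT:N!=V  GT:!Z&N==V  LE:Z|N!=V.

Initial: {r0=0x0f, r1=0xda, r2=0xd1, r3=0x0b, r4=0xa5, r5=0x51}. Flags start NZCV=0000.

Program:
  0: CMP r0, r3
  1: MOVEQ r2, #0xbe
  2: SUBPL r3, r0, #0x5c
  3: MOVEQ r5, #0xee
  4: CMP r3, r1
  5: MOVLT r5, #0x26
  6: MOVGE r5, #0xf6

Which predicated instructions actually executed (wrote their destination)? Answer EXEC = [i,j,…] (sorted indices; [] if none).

[0] flags=0010 → (cmp)
[1] flags=0010 EQ?F → skip
[2] flags=0010 PL?T → r3=0xb3
[3] flags=0010 EQ?F → skip
[4] flags=1000 → (cmp)
[5] flags=1000 LT?T → r5=0x26
[6] flags=1000 GE?F → skip

EXEC = [2,5]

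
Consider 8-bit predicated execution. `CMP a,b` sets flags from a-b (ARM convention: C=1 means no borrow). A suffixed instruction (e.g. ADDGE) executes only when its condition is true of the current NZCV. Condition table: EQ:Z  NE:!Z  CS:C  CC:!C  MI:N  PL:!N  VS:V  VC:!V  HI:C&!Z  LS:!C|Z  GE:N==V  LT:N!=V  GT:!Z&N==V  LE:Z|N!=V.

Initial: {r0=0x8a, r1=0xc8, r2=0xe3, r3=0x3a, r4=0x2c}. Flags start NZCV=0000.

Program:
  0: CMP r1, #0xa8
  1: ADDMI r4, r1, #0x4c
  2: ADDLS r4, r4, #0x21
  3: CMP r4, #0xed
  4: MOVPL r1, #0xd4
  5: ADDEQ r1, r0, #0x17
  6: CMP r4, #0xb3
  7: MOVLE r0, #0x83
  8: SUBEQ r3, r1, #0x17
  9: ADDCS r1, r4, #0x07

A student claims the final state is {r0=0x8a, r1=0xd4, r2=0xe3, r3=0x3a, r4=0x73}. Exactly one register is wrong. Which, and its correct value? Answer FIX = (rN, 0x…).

FIX = (r4, 0x2c)

[0] flags=0010 → (cmp)
[1] flags=0010 MI?F → skip
[2] flags=0010 LS?F → skip
[3] flags=0000 → (cmp)
[4] flags=0000 PL?T → r1=0xd4
[5] flags=0000 EQ?F → skip
[6] flags=0000 → (cmp)
[7] flags=0000 LE?F → skip
[8] flags=0000 EQ?F → skip
[9] flags=0000 CS?F → skip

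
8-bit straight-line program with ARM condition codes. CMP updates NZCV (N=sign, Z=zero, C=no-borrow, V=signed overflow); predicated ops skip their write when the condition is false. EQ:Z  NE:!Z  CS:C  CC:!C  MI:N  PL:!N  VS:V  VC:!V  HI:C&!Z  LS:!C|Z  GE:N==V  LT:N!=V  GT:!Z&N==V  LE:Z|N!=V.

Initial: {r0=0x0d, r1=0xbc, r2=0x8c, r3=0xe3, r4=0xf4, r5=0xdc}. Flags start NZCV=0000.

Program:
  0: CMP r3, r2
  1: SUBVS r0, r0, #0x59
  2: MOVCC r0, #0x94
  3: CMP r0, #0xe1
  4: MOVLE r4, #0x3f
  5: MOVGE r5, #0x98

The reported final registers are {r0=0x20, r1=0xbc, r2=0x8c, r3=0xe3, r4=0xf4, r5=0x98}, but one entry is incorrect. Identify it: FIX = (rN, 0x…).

FIX = (r0, 0x0d)

[0] flags=0010 → (cmp)
[1] flags=0010 VS?F → skip
[2] flags=0010 CC?F → skip
[3] flags=0000 → (cmp)
[4] flags=0000 LE?F → skip
[5] flags=0000 GE?T → r5=0x98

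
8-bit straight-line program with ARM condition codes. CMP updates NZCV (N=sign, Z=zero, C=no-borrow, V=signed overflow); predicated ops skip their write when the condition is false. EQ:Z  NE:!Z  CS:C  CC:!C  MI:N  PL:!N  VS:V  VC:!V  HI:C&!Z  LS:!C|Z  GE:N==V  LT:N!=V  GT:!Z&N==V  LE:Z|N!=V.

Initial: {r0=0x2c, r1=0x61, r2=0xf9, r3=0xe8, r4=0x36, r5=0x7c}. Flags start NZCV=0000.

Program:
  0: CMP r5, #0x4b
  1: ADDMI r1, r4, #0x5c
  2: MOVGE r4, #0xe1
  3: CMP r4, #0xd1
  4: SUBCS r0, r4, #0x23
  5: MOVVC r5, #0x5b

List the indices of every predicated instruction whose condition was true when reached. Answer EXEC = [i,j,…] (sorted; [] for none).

EXEC = [2,4,5]

0: ✓ CMP  NZCV=0010
1: · ADDMI
2: ✓ MOVGE  r4←0xe1
3: ✓ CMP  NZCV=0010
4: ✓ SUBCS  r0←0xbe
5: ✓ MOVVC  r5←0x5b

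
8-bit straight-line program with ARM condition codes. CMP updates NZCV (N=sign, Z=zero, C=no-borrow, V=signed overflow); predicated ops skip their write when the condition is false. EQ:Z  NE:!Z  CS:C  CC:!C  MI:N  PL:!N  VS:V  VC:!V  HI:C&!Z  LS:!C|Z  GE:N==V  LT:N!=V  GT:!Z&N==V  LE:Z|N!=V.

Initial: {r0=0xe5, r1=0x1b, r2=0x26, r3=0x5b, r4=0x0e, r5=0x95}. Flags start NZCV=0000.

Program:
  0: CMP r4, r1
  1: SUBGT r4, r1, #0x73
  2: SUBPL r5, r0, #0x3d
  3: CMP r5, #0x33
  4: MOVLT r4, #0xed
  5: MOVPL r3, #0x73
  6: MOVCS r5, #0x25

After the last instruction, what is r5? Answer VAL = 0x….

[0] flags=1000 → (cmp)
[1] flags=1000 GT?F → skip
[2] flags=1000 PL?F → skip
[3] flags=0011 → (cmp)
[4] flags=0011 LT?T → r4=0xed
[5] flags=0011 PL?T → r3=0x73
[6] flags=0011 CS?T → r5=0x25

VAL = 0x25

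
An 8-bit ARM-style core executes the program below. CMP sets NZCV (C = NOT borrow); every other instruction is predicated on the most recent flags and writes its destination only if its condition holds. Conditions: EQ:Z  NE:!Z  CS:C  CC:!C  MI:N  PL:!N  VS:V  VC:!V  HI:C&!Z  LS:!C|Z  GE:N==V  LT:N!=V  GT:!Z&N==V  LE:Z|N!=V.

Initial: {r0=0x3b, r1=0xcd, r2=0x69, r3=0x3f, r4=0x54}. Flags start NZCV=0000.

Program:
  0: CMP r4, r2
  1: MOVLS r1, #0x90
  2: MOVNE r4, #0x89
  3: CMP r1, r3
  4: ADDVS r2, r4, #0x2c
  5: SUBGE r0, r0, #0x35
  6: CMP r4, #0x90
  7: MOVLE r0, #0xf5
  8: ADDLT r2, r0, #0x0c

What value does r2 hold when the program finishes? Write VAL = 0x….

[0] flags=1000 → (cmp)
[1] flags=1000 LS?T → r1=0x90
[2] flags=1000 NE?T → r4=0x89
[3] flags=0011 → (cmp)
[4] flags=0011 VS?T → r2=0xb5
[5] flags=0011 GE?F → skip
[6] flags=1000 → (cmp)
[7] flags=1000 LE?T → r0=0xf5
[8] flags=1000 LT?T → r2=0x01

VAL = 0x01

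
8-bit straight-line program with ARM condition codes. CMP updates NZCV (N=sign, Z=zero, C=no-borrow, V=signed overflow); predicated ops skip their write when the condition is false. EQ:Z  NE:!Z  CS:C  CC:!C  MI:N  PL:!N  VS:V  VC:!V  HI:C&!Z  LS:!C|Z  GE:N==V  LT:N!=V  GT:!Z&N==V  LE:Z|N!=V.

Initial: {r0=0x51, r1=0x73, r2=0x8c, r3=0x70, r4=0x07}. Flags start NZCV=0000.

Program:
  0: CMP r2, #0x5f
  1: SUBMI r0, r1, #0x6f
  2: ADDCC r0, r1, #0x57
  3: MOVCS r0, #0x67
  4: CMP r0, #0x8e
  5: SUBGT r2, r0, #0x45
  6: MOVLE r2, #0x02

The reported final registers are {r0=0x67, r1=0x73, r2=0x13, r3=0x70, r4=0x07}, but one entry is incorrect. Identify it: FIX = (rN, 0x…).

0: ✓ CMP  NZCV=0011
1: · SUBMI
2: · ADDCC
3: ✓ MOVCS  r0←0x67
4: ✓ CMP  NZCV=1001
5: ✓ SUBGT  r2←0x22
6: · MOVLE

FIX = (r2, 0x22)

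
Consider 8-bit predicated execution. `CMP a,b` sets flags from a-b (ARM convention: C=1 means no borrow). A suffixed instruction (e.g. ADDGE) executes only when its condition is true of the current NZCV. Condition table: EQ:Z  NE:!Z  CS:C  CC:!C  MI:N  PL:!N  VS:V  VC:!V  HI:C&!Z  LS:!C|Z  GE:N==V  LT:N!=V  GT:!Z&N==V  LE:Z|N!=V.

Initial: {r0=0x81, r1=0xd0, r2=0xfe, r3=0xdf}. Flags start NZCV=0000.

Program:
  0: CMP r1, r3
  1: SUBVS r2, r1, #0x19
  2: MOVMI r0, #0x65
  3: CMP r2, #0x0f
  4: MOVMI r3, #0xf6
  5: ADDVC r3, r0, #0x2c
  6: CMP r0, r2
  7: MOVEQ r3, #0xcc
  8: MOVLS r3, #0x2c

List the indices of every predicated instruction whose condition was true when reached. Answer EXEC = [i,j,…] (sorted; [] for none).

[0] flags=1000 → (cmp)
[1] flags=1000 VS?F → skip
[2] flags=1000 MI?T → r0=0x65
[3] flags=1010 → (cmp)
[4] flags=1010 MI?T → r3=0xf6
[5] flags=1010 VC?T → r3=0x91
[6] flags=0000 → (cmp)
[7] flags=0000 EQ?F → skip
[8] flags=0000 LS?T → r3=0x2c

EXEC = [2,4,5,8]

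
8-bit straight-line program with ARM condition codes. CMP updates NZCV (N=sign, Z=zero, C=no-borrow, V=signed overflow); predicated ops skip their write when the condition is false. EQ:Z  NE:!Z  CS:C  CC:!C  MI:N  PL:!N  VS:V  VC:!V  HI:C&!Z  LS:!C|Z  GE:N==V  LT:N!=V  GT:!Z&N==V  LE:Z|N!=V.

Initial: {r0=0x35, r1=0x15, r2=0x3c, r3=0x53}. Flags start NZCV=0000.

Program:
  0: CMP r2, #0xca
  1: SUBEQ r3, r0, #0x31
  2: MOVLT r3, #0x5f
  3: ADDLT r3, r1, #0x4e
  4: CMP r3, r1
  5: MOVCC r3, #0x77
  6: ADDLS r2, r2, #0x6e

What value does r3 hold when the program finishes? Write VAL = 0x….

VAL = 0x53

0: ✓ CMP  NZCV=0000
1: · SUBEQ
2: · MOVLT
3: · ADDLT
4: ✓ CMP  NZCV=0010
5: · MOVCC
6: · ADDLS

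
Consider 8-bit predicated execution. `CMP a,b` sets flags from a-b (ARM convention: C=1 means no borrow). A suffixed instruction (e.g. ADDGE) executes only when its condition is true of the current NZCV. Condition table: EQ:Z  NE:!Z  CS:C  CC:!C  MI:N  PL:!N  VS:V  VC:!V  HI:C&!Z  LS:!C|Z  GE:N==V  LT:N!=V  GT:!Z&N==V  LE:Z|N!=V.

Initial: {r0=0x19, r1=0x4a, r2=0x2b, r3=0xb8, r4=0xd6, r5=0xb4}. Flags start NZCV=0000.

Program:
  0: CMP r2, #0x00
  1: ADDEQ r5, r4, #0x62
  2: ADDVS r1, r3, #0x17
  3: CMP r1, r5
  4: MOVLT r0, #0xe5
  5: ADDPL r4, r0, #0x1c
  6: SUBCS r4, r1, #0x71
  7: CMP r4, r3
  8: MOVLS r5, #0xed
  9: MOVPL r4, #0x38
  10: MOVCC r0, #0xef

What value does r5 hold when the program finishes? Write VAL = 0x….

VAL = 0xb4

0: ✓ CMP  NZCV=0010
1: · ADDEQ
2: · ADDVS
3: ✓ CMP  NZCV=1001
4: · MOVLT
5: · ADDPL
6: · SUBCS
7: ✓ CMP  NZCV=0010
8: · MOVLS
9: ✓ MOVPL  r4←0x38
10: · MOVCC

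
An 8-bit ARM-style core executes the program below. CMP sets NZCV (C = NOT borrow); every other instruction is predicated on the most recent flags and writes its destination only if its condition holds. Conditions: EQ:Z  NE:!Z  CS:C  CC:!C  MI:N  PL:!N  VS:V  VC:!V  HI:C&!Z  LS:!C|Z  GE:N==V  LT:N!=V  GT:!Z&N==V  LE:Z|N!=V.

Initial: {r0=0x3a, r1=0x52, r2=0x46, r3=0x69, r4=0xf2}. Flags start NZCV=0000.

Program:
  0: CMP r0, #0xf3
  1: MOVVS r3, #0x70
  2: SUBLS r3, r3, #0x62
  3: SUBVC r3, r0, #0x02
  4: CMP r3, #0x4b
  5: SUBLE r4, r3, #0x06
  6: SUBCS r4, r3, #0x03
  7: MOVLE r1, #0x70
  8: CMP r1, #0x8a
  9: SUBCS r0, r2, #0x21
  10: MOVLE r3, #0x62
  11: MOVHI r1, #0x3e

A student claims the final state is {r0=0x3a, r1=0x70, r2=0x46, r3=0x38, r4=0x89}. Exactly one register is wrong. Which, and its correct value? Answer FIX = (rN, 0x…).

FIX = (r4, 0x32)

[0] flags=0000 → (cmp)
[1] flags=0000 VS?F → skip
[2] flags=0000 LS?T → r3=0x07
[3] flags=0000 VC?T → r3=0x38
[4] flags=1000 → (cmp)
[5] flags=1000 LE?T → r4=0x32
[6] flags=1000 CS?F → skip
[7] flags=1000 LE?T → r1=0x70
[8] flags=1001 → (cmp)
[9] flags=1001 CS?F → skip
[10] flags=1001 LE?F → skip
[11] flags=1001 HI?F → skip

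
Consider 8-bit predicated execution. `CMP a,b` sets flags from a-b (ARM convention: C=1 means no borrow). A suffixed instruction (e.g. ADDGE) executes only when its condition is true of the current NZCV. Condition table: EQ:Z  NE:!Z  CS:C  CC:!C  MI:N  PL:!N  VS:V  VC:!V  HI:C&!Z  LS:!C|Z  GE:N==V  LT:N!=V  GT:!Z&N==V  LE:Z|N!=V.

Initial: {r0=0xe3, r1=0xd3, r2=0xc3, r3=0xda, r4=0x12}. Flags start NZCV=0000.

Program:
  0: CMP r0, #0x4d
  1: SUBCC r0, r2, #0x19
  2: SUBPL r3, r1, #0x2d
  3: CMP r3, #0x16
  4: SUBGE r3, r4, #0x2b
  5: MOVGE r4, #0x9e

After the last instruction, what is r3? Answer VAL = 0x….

[0] flags=1010 → (cmp)
[1] flags=1010 CC?F → skip
[2] flags=1010 PL?F → skip
[3] flags=1010 → (cmp)
[4] flags=1010 GE?F → skip
[5] flags=1010 GE?F → skip

VAL = 0xda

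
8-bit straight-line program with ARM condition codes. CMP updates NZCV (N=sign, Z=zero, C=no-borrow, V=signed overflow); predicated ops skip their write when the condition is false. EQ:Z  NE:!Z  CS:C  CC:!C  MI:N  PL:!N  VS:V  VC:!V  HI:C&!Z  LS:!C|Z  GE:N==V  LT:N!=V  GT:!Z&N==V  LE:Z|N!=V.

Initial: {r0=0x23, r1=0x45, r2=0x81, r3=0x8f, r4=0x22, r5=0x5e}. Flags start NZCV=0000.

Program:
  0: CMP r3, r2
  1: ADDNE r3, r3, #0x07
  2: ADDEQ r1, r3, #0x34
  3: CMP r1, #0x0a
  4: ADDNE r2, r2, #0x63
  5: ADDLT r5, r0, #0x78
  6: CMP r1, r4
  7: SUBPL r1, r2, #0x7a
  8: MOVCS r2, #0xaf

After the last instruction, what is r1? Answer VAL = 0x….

0: ✓ CMP  NZCV=0010
1: ✓ ADDNE  r3←0x96
2: · ADDEQ
3: ✓ CMP  NZCV=0010
4: ✓ ADDNE  r2←0xe4
5: · ADDLT
6: ✓ CMP  NZCV=0010
7: ✓ SUBPL  r1←0x6a
8: ✓ MOVCS  r2←0xaf

VAL = 0x6a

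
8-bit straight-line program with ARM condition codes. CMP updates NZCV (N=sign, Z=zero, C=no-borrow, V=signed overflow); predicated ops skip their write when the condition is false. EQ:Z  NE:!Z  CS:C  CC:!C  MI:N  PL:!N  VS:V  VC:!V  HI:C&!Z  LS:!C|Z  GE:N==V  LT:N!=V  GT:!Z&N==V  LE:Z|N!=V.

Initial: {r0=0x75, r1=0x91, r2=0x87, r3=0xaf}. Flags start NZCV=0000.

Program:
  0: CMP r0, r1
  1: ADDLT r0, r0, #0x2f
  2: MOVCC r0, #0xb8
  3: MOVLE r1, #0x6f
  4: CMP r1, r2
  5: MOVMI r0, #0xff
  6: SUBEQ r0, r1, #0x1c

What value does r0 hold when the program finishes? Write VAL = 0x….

VAL = 0xb8

0: ✓ CMP  NZCV=1001
1: · ADDLT
2: ✓ MOVCC  r0←0xb8
3: · MOVLE
4: ✓ CMP  NZCV=0010
5: · MOVMI
6: · SUBEQ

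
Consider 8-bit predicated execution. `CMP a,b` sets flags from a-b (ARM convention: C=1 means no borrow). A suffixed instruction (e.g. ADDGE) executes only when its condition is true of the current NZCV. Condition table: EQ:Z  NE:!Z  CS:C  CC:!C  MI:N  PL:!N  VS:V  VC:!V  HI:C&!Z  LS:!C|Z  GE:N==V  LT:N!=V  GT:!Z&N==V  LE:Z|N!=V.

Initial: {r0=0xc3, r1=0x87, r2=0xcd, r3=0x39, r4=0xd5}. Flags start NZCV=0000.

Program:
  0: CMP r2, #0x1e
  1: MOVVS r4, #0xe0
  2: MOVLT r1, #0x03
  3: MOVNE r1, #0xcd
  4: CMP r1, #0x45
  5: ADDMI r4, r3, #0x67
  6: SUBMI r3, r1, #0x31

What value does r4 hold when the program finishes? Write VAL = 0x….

0: ✓ CMP  NZCV=1010
1: · MOVVS
2: ✓ MOVLT  r1←0x03
3: ✓ MOVNE  r1←0xcd
4: ✓ CMP  NZCV=1010
5: ✓ ADDMI  r4←0xa0
6: ✓ SUBMI  r3←0x9c

VAL = 0xa0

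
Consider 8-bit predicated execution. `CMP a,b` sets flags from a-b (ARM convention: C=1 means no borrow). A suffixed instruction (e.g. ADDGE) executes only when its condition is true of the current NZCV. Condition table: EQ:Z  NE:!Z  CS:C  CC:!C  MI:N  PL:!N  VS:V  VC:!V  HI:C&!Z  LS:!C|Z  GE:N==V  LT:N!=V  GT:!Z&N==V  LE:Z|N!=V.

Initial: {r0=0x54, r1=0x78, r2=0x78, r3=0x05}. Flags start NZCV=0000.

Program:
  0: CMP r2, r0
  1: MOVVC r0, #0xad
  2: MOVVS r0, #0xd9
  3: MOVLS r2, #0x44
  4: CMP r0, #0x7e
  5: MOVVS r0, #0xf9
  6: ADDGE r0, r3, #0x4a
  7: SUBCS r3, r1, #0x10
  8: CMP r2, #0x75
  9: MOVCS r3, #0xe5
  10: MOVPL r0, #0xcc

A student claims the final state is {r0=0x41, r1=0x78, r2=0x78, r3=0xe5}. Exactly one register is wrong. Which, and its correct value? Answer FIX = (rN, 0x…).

0: ✓ CMP  NZCV=0010
1: ✓ MOVVC  r0←0xad
2: · MOVVS
3: · MOVLS
4: ✓ CMP  NZCV=0011
5: ✓ MOVVS  r0←0xf9
6: · ADDGE
7: ✓ SUBCS  r3←0x68
8: ✓ CMP  NZCV=0010
9: ✓ MOVCS  r3←0xe5
10: ✓ MOVPL  r0←0xcc

FIX = (r0, 0xcc)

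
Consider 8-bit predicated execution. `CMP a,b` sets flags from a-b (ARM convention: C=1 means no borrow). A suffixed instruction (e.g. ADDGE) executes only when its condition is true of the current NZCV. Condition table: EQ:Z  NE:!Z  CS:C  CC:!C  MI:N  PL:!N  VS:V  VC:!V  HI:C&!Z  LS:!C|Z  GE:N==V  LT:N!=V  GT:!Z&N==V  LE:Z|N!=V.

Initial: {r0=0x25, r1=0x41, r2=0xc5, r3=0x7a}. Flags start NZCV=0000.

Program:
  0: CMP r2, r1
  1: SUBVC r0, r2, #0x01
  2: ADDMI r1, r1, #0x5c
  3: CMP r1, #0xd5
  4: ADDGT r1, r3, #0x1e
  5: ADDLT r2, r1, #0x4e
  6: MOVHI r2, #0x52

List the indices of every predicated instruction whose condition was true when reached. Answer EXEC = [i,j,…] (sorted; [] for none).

EXEC = [1,2,5]

[0] flags=1010 → (cmp)
[1] flags=1010 VC?T → r0=0xc4
[2] flags=1010 MI?T → r1=0x9d
[3] flags=1000 → (cmp)
[4] flags=1000 GT?F → skip
[5] flags=1000 LT?T → r2=0xeb
[6] flags=1000 HI?F → skip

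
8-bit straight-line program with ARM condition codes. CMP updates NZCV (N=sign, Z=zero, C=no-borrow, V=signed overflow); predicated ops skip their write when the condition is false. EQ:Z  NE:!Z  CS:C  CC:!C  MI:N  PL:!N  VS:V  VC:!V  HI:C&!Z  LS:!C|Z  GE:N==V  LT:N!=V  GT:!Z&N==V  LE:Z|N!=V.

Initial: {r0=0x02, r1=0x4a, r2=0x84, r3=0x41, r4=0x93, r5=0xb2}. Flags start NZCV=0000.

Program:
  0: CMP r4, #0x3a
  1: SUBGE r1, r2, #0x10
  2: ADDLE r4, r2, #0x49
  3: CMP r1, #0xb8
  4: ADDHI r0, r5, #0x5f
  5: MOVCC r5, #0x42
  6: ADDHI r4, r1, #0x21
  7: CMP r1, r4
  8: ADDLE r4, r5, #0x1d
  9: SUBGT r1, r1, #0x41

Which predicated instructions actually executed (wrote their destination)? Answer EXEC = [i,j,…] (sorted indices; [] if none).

EXEC = [2,5,9]

0: ✓ CMP  NZCV=0011
1: · SUBGE
2: ✓ ADDLE  r4←0xcd
3: ✓ CMP  NZCV=1001
4: · ADDHI
5: ✓ MOVCC  r5←0x42
6: · ADDHI
7: ✓ CMP  NZCV=0000
8: · ADDLE
9: ✓ SUBGT  r1←0x09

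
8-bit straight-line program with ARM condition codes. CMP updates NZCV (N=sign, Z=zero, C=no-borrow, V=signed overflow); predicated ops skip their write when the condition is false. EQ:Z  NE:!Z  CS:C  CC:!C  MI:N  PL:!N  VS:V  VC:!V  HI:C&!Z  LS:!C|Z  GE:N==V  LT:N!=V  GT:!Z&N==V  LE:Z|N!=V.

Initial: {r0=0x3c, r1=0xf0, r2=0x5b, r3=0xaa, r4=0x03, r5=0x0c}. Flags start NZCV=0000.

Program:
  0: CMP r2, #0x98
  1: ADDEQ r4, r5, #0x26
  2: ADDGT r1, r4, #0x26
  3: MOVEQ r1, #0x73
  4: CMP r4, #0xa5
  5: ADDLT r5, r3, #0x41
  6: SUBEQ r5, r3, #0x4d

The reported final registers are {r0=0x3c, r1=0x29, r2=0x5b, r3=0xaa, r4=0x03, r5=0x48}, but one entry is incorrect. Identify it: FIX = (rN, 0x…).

FIX = (r5, 0x0c)

[0] flags=1001 → (cmp)
[1] flags=1001 EQ?F → skip
[2] flags=1001 GT?T → r1=0x29
[3] flags=1001 EQ?F → skip
[4] flags=0000 → (cmp)
[5] flags=0000 LT?F → skip
[6] flags=0000 EQ?F → skip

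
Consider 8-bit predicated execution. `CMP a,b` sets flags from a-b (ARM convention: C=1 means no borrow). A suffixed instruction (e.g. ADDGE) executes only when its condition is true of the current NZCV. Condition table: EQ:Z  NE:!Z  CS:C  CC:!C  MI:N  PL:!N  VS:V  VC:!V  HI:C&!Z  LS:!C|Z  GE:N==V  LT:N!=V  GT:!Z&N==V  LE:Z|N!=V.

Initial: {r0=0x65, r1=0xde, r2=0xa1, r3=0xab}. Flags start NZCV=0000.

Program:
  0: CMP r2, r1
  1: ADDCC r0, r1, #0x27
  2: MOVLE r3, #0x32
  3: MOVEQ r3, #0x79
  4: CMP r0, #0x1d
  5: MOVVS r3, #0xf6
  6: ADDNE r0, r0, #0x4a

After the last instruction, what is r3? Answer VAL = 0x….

VAL = 0x32

0: ✓ CMP  NZCV=1000
1: ✓ ADDCC  r0←0x05
2: ✓ MOVLE  r3←0x32
3: · MOVEQ
4: ✓ CMP  NZCV=1000
5: · MOVVS
6: ✓ ADDNE  r0←0x4f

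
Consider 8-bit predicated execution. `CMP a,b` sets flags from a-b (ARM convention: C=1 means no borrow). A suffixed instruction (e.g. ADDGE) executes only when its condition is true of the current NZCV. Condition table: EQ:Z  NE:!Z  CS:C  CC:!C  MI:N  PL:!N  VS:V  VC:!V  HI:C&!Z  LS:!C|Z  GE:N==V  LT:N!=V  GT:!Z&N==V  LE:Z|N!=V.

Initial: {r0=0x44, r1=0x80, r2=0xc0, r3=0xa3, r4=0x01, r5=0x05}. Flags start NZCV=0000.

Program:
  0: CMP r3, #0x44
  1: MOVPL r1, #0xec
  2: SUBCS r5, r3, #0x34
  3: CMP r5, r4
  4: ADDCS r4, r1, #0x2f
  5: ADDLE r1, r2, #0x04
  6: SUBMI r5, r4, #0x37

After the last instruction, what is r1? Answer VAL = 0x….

[0] flags=0011 → (cmp)
[1] flags=0011 PL?T → r1=0xec
[2] flags=0011 CS?T → r5=0x6f
[3] flags=0010 → (cmp)
[4] flags=0010 CS?T → r4=0x1b
[5] flags=0010 LE?F → skip
[6] flags=0010 MI?F → skip

VAL = 0xec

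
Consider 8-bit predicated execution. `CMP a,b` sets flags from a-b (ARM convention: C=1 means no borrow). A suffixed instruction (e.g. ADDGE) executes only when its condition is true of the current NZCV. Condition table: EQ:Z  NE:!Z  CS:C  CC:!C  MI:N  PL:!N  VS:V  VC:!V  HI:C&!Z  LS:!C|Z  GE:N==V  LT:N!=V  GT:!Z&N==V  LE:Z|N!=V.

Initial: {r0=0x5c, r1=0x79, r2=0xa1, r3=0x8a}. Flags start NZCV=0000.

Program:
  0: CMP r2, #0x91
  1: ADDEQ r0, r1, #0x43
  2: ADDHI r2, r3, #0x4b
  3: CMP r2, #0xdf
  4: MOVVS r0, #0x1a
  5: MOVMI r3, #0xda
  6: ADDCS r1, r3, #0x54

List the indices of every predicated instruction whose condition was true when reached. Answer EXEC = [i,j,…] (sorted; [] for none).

0: ✓ CMP  NZCV=0010
1: · ADDEQ
2: ✓ ADDHI  r2←0xd5
3: ✓ CMP  NZCV=1000
4: · MOVVS
5: ✓ MOVMI  r3←0xda
6: · ADDCS

EXEC = [2,5]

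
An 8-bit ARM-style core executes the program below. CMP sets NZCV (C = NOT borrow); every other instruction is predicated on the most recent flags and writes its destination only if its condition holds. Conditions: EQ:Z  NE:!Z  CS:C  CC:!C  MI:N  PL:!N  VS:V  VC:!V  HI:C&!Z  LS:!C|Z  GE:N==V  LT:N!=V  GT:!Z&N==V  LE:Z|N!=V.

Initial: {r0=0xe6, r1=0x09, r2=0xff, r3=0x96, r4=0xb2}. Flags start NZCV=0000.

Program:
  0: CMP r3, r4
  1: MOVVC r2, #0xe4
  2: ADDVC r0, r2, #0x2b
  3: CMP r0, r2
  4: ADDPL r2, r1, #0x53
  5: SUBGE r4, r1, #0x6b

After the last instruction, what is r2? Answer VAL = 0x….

[0] flags=1000 → (cmp)
[1] flags=1000 VC?T → r2=0xe4
[2] flags=1000 VC?T → r0=0x0f
[3] flags=0000 → (cmp)
[4] flags=0000 PL?T → r2=0x5c
[5] flags=0000 GE?T → r4=0x9e

VAL = 0x5c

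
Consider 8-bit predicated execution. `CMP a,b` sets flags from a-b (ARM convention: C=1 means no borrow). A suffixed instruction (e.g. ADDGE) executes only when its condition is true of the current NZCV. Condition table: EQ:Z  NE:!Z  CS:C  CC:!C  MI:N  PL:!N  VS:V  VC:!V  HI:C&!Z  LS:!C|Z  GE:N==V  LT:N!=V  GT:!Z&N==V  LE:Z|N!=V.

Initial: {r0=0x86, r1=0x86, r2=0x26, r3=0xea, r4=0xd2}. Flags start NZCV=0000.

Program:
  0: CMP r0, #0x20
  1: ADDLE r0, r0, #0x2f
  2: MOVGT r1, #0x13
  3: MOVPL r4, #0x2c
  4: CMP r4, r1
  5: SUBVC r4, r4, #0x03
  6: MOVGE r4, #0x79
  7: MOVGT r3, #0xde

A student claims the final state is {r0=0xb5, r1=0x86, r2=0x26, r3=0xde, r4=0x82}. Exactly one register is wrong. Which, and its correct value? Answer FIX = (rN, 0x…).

FIX = (r4, 0x79)

[0] flags=0011 → (cmp)
[1] flags=0011 LE?T → r0=0xb5
[2] flags=0011 GT?F → skip
[3] flags=0011 PL?T → r4=0x2c
[4] flags=1001 → (cmp)
[5] flags=1001 VC?F → skip
[6] flags=1001 GE?T → r4=0x79
[7] flags=1001 GT?T → r3=0xde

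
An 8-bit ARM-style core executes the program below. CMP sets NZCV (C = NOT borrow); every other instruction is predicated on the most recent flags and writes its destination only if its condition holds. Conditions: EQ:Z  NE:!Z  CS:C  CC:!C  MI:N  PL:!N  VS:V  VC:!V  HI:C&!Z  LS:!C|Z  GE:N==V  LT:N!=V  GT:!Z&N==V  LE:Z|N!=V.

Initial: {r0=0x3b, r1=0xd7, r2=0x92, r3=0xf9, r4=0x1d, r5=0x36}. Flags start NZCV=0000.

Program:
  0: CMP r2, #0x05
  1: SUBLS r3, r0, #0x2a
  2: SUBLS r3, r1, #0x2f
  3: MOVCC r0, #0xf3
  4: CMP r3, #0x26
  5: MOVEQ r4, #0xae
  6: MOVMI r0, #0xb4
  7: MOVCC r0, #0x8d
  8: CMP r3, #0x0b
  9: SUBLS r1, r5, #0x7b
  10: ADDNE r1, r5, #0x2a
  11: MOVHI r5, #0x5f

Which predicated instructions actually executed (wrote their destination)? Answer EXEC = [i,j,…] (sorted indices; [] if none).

EXEC = [6,10,11]

[0] flags=1010 → (cmp)
[1] flags=1010 LS?F → skip
[2] flags=1010 LS?F → skip
[3] flags=1010 CC?F → skip
[4] flags=1010 → (cmp)
[5] flags=1010 EQ?F → skip
[6] flags=1010 MI?T → r0=0xb4
[7] flags=1010 CC?F → skip
[8] flags=1010 → (cmp)
[9] flags=1010 LS?F → skip
[10] flags=1010 NE?T → r1=0x60
[11] flags=1010 HI?T → r5=0x5f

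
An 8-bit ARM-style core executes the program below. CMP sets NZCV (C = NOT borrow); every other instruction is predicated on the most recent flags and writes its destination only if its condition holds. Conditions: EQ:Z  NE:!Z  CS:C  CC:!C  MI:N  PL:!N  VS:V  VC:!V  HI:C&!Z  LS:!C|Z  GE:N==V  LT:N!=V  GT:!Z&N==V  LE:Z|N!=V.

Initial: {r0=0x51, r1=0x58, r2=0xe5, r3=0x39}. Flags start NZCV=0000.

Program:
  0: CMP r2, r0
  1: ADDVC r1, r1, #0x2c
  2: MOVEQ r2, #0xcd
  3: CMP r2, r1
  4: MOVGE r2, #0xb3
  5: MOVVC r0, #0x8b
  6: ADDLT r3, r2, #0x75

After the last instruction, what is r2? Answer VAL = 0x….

0: ✓ CMP  NZCV=1010
1: ✓ ADDVC  r1←0x84
2: · MOVEQ
3: ✓ CMP  NZCV=0010
4: ✓ MOVGE  r2←0xb3
5: ✓ MOVVC  r0←0x8b
6: · ADDLT

VAL = 0xb3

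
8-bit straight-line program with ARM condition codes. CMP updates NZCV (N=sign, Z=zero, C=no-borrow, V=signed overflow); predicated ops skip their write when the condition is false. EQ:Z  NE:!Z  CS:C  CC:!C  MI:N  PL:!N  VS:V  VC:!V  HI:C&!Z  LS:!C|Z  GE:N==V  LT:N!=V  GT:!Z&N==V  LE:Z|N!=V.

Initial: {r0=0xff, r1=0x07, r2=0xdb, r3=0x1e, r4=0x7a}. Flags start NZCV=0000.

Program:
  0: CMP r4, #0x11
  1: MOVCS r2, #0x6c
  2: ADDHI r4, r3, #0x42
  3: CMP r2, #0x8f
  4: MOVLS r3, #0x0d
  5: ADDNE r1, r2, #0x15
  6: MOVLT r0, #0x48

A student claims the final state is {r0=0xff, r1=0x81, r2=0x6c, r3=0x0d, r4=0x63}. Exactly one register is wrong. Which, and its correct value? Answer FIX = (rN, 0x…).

0: ✓ CMP  NZCV=0010
1: ✓ MOVCS  r2←0x6c
2: ✓ ADDHI  r4←0x60
3: ✓ CMP  NZCV=1001
4: ✓ MOVLS  r3←0x0d
5: ✓ ADDNE  r1←0x81
6: · MOVLT

FIX = (r4, 0x60)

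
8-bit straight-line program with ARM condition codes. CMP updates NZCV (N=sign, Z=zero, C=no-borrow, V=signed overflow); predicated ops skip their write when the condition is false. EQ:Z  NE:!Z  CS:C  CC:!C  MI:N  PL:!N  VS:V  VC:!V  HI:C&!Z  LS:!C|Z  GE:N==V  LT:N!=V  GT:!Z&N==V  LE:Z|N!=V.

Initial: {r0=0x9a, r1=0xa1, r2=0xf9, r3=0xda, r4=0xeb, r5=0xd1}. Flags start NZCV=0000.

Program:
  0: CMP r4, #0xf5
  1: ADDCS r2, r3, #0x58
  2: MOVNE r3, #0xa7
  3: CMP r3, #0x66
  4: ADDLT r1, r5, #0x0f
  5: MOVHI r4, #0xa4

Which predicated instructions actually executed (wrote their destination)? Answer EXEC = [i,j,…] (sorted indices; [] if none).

EXEC = [2,4,5]

[0] flags=1000 → (cmp)
[1] flags=1000 CS?F → skip
[2] flags=1000 NE?T → r3=0xa7
[3] flags=0011 → (cmp)
[4] flags=0011 LT?T → r1=0xe0
[5] flags=0011 HI?T → r4=0xa4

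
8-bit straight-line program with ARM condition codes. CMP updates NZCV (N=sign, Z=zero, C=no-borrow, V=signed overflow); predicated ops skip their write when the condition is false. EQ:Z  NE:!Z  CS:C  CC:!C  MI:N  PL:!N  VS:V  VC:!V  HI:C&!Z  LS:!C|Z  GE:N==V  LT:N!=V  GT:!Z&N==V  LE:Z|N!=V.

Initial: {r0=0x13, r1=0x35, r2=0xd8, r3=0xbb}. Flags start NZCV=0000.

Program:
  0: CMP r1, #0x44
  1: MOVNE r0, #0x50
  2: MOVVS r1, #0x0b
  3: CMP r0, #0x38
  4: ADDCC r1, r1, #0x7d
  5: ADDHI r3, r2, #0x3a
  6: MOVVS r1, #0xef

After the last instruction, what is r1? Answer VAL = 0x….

VAL = 0x35

0: ✓ CMP  NZCV=1000
1: ✓ MOVNE  r0←0x50
2: · MOVVS
3: ✓ CMP  NZCV=0010
4: · ADDCC
5: ✓ ADDHI  r3←0x12
6: · MOVVS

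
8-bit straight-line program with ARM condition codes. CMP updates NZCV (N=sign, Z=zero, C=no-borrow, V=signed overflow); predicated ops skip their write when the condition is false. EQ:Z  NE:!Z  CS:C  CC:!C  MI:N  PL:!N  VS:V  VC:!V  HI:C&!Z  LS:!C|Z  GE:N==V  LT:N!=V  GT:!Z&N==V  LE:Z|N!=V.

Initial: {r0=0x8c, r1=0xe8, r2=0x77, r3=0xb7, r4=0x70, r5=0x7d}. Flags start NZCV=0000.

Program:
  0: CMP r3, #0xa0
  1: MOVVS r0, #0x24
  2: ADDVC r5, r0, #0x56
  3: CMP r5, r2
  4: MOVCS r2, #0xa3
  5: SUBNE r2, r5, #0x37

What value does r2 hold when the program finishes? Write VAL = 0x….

0: ✓ CMP  NZCV=0010
1: · MOVVS
2: ✓ ADDVC  r5←0xe2
3: ✓ CMP  NZCV=0011
4: ✓ MOVCS  r2←0xa3
5: ✓ SUBNE  r2←0xab

VAL = 0xab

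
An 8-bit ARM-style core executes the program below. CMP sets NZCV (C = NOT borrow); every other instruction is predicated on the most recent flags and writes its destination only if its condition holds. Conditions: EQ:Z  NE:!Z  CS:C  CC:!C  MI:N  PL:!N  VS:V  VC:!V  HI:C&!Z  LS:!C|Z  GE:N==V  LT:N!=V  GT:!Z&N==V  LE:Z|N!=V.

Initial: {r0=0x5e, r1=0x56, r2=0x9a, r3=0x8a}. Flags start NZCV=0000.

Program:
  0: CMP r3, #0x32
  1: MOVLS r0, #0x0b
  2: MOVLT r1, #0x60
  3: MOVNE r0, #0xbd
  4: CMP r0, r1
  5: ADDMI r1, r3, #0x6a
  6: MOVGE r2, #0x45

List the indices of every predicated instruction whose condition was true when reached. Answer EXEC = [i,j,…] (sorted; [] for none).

EXEC = [2,3]

[0] flags=0011 → (cmp)
[1] flags=0011 LS?F → skip
[2] flags=0011 LT?T → r1=0x60
[3] flags=0011 NE?T → r0=0xbd
[4] flags=0011 → (cmp)
[5] flags=0011 MI?F → skip
[6] flags=0011 GE?F → skip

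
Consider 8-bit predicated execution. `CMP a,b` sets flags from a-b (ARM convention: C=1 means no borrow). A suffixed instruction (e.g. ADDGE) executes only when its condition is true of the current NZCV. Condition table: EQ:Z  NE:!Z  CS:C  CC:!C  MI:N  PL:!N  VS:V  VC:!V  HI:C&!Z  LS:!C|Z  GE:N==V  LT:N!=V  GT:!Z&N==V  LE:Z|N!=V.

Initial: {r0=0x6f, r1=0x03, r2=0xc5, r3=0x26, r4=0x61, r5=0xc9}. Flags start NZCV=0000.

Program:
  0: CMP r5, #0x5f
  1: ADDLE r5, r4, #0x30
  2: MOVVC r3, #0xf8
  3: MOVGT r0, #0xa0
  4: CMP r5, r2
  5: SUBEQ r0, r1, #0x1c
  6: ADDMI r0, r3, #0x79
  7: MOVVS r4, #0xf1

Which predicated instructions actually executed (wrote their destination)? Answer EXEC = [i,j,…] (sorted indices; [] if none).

[0] flags=0011 → (cmp)
[1] flags=0011 LE?T → r5=0x91
[2] flags=0011 VC?F → skip
[3] flags=0011 GT?F → skip
[4] flags=1000 → (cmp)
[5] flags=1000 EQ?F → skip
[6] flags=1000 MI?T → r0=0x9f
[7] flags=1000 VS?F → skip

EXEC = [1,6]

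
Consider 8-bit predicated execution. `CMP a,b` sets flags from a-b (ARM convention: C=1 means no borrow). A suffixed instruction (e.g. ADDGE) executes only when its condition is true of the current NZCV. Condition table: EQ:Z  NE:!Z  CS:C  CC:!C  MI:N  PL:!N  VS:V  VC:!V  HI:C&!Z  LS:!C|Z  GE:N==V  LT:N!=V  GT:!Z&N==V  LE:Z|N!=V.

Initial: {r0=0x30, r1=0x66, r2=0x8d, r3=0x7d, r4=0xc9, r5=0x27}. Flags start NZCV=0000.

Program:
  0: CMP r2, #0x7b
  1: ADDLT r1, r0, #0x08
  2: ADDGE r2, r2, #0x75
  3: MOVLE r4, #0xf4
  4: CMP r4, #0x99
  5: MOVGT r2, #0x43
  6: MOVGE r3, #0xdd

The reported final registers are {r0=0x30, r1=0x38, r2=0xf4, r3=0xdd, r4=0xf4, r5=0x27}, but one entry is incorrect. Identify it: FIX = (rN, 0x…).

0: ✓ CMP  NZCV=0011
1: ✓ ADDLT  r1←0x38
2: · ADDGE
3: ✓ MOVLE  r4←0xf4
4: ✓ CMP  NZCV=0010
5: ✓ MOVGT  r2←0x43
6: ✓ MOVGE  r3←0xdd

FIX = (r2, 0x43)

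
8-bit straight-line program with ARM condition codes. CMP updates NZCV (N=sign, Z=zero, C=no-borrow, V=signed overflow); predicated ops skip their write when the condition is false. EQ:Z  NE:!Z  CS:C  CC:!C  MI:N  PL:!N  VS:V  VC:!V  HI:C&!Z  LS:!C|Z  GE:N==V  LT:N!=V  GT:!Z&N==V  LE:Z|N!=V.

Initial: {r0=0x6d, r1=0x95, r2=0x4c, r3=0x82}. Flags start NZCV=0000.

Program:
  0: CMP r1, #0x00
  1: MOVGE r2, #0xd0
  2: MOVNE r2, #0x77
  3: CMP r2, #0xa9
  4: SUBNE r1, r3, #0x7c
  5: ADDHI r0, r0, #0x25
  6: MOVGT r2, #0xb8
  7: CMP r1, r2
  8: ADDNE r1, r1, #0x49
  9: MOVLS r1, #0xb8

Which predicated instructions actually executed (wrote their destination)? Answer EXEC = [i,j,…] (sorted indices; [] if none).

[0] flags=1010 → (cmp)
[1] flags=1010 GE?F → skip
[2] flags=1010 NE?T → r2=0x77
[3] flags=1001 → (cmp)
[4] flags=1001 NE?T → r1=0x06
[5] flags=1001 HI?F → skip
[6] flags=1001 GT?T → r2=0xb8
[7] flags=0000 → (cmp)
[8] flags=0000 NE?T → r1=0x4f
[9] flags=0000 LS?T → r1=0xb8

EXEC = [2,4,6,8,9]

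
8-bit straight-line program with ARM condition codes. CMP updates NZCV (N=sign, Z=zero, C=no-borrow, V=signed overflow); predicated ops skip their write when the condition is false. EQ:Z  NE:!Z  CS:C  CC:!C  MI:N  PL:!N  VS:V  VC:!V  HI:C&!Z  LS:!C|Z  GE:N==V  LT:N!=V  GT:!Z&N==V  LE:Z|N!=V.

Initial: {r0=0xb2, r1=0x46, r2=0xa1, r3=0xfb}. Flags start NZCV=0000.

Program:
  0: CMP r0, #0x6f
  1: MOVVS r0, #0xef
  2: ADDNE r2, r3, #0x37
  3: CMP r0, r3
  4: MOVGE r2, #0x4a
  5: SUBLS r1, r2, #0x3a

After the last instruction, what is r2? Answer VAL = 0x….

[0] flags=0011 → (cmp)
[1] flags=0011 VS?T → r0=0xef
[2] flags=0011 NE?T → r2=0x32
[3] flags=1000 → (cmp)
[4] flags=1000 GE?F → skip
[5] flags=1000 LS?T → r1=0xf8

VAL = 0x32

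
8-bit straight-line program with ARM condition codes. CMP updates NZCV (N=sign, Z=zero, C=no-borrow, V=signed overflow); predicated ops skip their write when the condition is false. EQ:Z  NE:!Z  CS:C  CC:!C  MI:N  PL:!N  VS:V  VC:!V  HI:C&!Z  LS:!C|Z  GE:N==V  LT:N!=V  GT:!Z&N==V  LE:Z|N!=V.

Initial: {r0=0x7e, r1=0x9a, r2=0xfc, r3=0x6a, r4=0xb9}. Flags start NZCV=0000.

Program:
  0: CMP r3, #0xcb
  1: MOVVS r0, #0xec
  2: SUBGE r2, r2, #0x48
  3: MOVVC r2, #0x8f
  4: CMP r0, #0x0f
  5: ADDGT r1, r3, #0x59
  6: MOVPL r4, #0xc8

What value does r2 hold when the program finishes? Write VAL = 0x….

VAL = 0xb4

[0] flags=1001 → (cmp)
[1] flags=1001 VS?T → r0=0xec
[2] flags=1001 GE?T → r2=0xb4
[3] flags=1001 VC?F → skip
[4] flags=1010 → (cmp)
[5] flags=1010 GT?F → skip
[6] flags=1010 PL?F → skip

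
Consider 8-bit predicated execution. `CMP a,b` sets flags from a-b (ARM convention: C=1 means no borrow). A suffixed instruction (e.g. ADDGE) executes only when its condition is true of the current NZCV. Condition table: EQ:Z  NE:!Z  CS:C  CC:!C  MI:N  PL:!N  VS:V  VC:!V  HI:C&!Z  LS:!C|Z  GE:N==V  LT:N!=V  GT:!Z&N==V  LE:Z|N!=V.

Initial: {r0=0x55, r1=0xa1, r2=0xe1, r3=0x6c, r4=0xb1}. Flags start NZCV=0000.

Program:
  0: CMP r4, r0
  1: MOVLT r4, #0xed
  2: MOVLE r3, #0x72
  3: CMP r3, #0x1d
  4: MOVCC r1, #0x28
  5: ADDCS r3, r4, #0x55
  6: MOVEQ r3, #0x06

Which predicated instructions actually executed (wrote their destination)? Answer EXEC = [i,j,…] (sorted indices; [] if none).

EXEC = [1,2,5]

0: ✓ CMP  NZCV=0011
1: ✓ MOVLT  r4←0xed
2: ✓ MOVLE  r3←0x72
3: ✓ CMP  NZCV=0010
4: · MOVCC
5: ✓ ADDCS  r3←0x42
6: · MOVEQ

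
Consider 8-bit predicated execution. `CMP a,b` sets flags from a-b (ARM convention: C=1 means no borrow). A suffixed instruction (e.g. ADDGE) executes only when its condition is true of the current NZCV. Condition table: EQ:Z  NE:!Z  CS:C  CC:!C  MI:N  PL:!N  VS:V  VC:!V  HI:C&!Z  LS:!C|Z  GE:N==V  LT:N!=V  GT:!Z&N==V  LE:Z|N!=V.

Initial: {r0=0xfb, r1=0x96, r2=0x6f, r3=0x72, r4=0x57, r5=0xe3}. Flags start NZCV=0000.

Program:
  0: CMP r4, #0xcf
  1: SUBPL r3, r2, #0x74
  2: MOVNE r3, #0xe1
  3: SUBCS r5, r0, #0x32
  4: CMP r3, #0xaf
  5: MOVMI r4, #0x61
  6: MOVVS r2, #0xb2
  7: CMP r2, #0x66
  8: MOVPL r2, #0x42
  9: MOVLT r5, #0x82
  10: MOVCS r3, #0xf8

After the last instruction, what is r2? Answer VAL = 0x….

VAL = 0x42

0: ✓ CMP  NZCV=1001
1: · SUBPL
2: ✓ MOVNE  r3←0xe1
3: · SUBCS
4: ✓ CMP  NZCV=0010
5: · MOVMI
6: · MOVVS
7: ✓ CMP  NZCV=0010
8: ✓ MOVPL  r2←0x42
9: · MOVLT
10: ✓ MOVCS  r3←0xf8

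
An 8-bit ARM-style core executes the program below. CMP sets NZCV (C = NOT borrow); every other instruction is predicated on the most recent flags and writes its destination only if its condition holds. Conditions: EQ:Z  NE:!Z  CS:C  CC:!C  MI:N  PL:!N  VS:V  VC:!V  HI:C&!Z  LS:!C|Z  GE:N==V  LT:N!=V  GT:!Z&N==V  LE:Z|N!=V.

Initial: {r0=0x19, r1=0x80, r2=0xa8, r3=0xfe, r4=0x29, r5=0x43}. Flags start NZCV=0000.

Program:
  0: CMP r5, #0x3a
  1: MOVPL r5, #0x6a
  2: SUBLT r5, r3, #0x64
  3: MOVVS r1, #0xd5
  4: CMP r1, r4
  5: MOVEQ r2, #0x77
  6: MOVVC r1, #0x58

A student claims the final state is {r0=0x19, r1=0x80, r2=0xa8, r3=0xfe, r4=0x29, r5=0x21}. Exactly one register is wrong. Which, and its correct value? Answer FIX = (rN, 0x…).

[0] flags=0010 → (cmp)
[1] flags=0010 PL?T → r5=0x6a
[2] flags=0010 LT?F → skip
[3] flags=0010 VS?F → skip
[4] flags=0011 → (cmp)
[5] flags=0011 EQ?F → skip
[6] flags=0011 VC?F → skip

FIX = (r5, 0x6a)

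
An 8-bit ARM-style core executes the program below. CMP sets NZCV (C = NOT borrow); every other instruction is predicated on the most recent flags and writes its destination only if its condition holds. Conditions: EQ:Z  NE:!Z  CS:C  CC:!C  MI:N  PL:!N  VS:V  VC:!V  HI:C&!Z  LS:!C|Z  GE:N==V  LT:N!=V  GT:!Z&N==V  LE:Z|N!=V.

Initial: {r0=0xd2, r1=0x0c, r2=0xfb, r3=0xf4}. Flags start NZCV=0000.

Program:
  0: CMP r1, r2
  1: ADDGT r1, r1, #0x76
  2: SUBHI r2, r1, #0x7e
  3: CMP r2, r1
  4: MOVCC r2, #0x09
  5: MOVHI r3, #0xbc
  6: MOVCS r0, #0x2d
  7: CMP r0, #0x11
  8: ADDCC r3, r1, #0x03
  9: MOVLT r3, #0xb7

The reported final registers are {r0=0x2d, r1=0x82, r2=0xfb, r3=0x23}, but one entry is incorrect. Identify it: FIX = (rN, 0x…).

0: ✓ CMP  NZCV=0000
1: ✓ ADDGT  r1←0x82
2: · SUBHI
3: ✓ CMP  NZCV=0010
4: · MOVCC
5: ✓ MOVHI  r3←0xbc
6: ✓ MOVCS  r0←0x2d
7: ✓ CMP  NZCV=0010
8: · ADDCC
9: · MOVLT

FIX = (r3, 0xbc)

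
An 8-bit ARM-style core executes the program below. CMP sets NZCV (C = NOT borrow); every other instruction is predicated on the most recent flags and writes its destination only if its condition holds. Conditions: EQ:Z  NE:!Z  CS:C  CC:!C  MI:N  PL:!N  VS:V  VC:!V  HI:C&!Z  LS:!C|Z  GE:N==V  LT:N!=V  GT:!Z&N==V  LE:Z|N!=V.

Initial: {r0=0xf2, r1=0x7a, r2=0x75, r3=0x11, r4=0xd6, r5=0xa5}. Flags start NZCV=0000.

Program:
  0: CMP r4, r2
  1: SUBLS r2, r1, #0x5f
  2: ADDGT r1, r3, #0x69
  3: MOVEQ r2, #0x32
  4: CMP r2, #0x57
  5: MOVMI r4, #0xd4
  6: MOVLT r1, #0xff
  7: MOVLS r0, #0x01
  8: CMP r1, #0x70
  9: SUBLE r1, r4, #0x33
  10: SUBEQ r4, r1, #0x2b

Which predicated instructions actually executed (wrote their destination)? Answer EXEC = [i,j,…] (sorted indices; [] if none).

EXEC = []

[0] flags=0011 → (cmp)
[1] flags=0011 LS?F → skip
[2] flags=0011 GT?F → skip
[3] flags=0011 EQ?F → skip
[4] flags=0010 → (cmp)
[5] flags=0010 MI?F → skip
[6] flags=0010 LT?F → skip
[7] flags=0010 LS?F → skip
[8] flags=0010 → (cmp)
[9] flags=0010 LE?F → skip
[10] flags=0010 EQ?F → skip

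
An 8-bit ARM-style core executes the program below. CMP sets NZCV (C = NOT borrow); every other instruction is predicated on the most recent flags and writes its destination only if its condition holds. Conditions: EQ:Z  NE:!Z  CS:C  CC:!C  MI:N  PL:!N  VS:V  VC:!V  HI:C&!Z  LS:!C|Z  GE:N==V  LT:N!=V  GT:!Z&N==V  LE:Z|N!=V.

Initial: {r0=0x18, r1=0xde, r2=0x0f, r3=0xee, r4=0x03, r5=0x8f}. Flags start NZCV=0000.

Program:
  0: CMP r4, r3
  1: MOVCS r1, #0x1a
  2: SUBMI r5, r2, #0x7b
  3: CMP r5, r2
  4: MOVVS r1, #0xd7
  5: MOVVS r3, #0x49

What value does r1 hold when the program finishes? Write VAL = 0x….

[0] flags=0000 → (cmp)
[1] flags=0000 CS?F → skip
[2] flags=0000 MI?F → skip
[3] flags=1010 → (cmp)
[4] flags=1010 VS?F → skip
[5] flags=1010 VS?F → skip

VAL = 0xde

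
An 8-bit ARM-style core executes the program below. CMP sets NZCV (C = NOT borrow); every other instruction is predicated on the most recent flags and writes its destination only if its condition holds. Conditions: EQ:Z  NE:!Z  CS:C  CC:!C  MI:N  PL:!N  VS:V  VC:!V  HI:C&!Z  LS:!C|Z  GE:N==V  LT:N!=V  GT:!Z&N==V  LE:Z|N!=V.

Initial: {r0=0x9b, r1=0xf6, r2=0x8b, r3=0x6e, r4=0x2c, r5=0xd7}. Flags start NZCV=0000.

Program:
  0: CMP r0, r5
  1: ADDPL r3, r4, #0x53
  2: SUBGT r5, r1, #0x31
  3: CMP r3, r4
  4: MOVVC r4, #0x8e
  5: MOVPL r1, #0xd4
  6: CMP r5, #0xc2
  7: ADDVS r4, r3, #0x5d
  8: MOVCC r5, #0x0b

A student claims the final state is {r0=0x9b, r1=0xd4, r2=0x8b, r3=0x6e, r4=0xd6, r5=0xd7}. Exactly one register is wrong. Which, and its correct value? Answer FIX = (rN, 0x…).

FIX = (r4, 0x8e)

0: ✓ CMP  NZCV=1000
1: · ADDPL
2: · SUBGT
3: ✓ CMP  NZCV=0010
4: ✓ MOVVC  r4←0x8e
5: ✓ MOVPL  r1←0xd4
6: ✓ CMP  NZCV=0010
7: · ADDVS
8: · MOVCC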